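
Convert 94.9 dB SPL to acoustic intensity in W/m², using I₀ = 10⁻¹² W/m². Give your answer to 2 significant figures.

0.0031 W/m²

I/I₀ = 10^(94.9/10) = 3.09e+09, so I = 3.09e+09 × 10⁻¹² W/m².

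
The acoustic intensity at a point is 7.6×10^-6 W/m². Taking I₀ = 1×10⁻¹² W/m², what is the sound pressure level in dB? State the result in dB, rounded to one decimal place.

68.8 dB

L = 10·log₁₀(I/I₀) = 10·log₁₀(7.6×10^-6/10⁻¹²) = 10·log₁₀(7.6×10^6).
L = 10·(0.8808 + 6) = 68.81 dB.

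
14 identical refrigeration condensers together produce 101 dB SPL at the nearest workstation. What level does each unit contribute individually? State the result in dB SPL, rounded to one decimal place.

89.5 dB SPL

For N identical incoherent sources L_total = L₁ + 10·log₁₀ N, so L₁ = 101 − 10·log₁₀(14) = 101 − 11.461.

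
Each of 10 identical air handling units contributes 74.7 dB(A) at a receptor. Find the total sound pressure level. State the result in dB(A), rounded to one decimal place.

84.7 dB(A)

N identical incoherent sources raise the level by 10·log₁₀ N.
L_total = 74.7 + 10·log₁₀(10) = 74.7 + 10.000 = 84.70 dB(A).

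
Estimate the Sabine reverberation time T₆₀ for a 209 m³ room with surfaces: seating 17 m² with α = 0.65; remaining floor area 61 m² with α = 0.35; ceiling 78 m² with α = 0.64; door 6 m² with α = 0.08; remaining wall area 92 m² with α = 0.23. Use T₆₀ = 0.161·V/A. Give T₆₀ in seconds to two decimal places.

A = Σ Sᵢαᵢ = 17·0.65 + 61·0.35 + 78·0.64 + 6·0.08 + 92·0.23 = 103.96 m².
T₆₀ = 0.161·V/A = 0.161·209/103.96 = 0.324 s.

0.32 s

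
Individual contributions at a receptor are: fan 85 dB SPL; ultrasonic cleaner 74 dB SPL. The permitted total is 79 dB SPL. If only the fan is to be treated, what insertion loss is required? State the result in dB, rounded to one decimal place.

7.7 dB

Fixed contribution from the other source: Σ 10^(L/10) = 10^(74/10) = 2.512e+07 (74.00 dB SPL).
To meet 79 dB SPL overall, the treated fan may contribute at most 10^(79/10) − 2.512e+07 = 5.431e+07, i.e. 77.35 dB SPL.
Required insertion loss = 85 − 77.35 = 7.65 dB.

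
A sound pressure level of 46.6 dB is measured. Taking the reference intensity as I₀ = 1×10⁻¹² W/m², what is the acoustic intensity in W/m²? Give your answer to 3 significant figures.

4.57e-08 W/m²

I = I₀·10^(L/10) = 10⁻¹² × 10^(46.6/10) = 10^(-7.340).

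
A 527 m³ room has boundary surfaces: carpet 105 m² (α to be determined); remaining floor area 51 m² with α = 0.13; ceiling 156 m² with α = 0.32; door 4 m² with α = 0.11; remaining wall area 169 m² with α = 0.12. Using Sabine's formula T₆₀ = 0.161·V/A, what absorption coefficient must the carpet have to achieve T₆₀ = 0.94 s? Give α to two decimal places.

A = 0.161·V/T₆₀ = 0.161·527/0.94 = 90.26 m² sabins.
Absorption from the other surfaces = 51·0.13 + 156·0.32 + 4·0.11 + 169·0.12 = 77.27 m², so the carpet must supply 12.99 m² over 105 m².
α = 12.99/105 = 0.124.

0.12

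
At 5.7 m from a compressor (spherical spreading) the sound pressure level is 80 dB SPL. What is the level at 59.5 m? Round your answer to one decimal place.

59.6 dB SPL

For a point source, L₂ = L₁ − 20·log₁₀(r₂/r₁).
L₂ = 80 − 20·log₁₀(59.5/5.7) = 80 − 20.373 = 59.63 dB SPL.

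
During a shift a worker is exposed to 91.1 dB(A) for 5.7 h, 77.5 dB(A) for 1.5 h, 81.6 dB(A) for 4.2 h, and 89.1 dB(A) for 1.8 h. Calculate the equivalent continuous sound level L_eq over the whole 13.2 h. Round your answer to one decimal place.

The energy average is taken in the linear domain: L_eq = 10·log₁₀[(Σ tᵢ·10^(Lᵢ/10))/T], T = 13.2 h.
Σ tᵢ·10^(Lᵢ/10) = 5.7·10^(91.1/10) + 1.5·10^(77.5/10) + 4.2·10^(81.6/10) + 1.8·10^(89.1/10) = 9.498e+09.
L_eq = 10·log₁₀(9.498e+09/13.2) = 88.57 dB(A).

88.6 dB(A)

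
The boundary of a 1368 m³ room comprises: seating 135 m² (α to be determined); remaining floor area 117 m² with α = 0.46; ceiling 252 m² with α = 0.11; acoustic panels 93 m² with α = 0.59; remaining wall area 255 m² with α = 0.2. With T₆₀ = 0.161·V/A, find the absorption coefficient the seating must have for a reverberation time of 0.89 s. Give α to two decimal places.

0.44

Required total absorption A = 0.161·1368/0.89 = 247.47 m².
Absorption from the other surfaces = 117·0.46 + 252·0.11 + 93·0.59 + 255·0.2 = 187.41 m², so the seating must supply 60.06 m² over 135 m².
α = 60.06/135 = 0.445.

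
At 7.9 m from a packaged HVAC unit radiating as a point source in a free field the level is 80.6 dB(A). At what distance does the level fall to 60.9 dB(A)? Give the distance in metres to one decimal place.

The 19.7 dB drop corresponds to a distance ratio of 10^(19.7/20) for a point source.
r₂ = 7.9·10^((80.6−60.9)/20) = 7.9·10^(19.7/20) = 76.32 m.

76.3 m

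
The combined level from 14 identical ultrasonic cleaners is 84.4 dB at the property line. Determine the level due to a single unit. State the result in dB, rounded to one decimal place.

Dividing the total intensity by 14 lowers the level by 10·log₁₀ 14 = 11.461 dB: L₁ = 84.4 − 11.461.

72.9 dB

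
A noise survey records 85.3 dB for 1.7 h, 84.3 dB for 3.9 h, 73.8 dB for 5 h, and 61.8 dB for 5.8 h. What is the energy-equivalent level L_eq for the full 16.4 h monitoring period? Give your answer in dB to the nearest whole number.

80 dB

Weight each interval's intensity by its duration and average over T = 16.4 h:
Σ tᵢ·10^(Lᵢ/10) = 1.7·10^(85.3/10) + 3.9·10^(84.3/10) + 5·10^(73.8/10) + 5.8·10^(61.8/10) = 1.754e+09.
L_eq = 10·log₁₀(1.754e+09/16.4) = 80.29 dB.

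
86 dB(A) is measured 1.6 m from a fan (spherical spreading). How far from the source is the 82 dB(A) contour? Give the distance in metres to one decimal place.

The 4.0 dB drop corresponds to a distance ratio of 10^(4.0/20) for a point source.
r₂ = 1.6·10^((86−82)/20) = 1.6·10^(4.0/20) = 2.54 m.

2.5 m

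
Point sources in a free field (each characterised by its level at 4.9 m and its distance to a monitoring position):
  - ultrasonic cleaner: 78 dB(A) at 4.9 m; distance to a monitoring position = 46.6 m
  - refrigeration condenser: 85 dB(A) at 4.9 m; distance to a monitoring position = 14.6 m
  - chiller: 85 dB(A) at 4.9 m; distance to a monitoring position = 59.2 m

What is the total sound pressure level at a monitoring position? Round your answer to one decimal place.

First find each source's level at the receiver (point-source: −20·log₁₀(r/r_ref)), then combine on an intensity basis.
ultrasonic cleaner: 78 − 20·log₁₀(46.6/4.9) = 78 − 19.56 = 58.44 dB(A).
refrigeration condenser: 85 − 20·log₁₀(14.6/4.9) = 85 − 9.48 = 75.52 dB(A).
chiller: 85 − 20·log₁₀(59.2/4.9) = 85 − 21.64 = 63.36 dB(A).
Σ 10^(L/10) = 3.848e+07 → L_total = 10·log₁₀(3.848e+07) = 75.85 dB(A).

75.9 dB(A)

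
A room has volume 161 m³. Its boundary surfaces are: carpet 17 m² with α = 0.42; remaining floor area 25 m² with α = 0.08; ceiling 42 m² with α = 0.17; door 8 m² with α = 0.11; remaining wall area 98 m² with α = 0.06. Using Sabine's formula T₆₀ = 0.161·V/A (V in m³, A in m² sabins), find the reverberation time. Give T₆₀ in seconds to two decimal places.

1.13 s

Total absorption A = 17·0.42 + 25·0.08 + 42·0.17 + 8·0.11 + 98·0.06 = 23.04 m² sabins.
T₆₀ = 0.161 × 161 / 23.04 = 1.125 s.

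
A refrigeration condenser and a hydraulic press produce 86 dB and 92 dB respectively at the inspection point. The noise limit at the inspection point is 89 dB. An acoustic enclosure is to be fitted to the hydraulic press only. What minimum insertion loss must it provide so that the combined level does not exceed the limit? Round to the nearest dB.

Everything except the hydraulic press sums to 10^(86/10) = 3.981e+08 in linear terms, 86.00 dB.
To meet 89 dB overall, the treated hydraulic press may contribute at most 10^(89/10) − 3.981e+08 = 3.962e+08, i.e. 85.98 dB.
Required insertion loss = 92 − 85.98 = 6.02 dB.

6 dB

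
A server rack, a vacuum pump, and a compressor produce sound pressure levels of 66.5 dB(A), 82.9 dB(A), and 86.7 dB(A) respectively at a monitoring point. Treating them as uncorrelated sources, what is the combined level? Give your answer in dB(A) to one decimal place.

88.2 dB(A)

For uncorrelated sources the intensities add, so convert each level to linear form, sum, and take 10·log₁₀ of the total.
Σ 10^(L/10) = 10^(66.5/10) + 10^(82.9/10) + 10^(86.7/10) = 6.672e+08.
L_total = 10·log₁₀(6.672e+08) = 88.24 dB(A).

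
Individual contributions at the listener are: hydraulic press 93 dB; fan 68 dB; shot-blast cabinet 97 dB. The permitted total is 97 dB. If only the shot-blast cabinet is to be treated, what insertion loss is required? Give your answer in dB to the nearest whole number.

2 dB

The untreated sources together contribute 10^(93/10) + 10^(68/10) = 2.002e+09, i.e. 93.01 dB.
The limit corresponds to 10^(97/10) = 5.012e+09; subtracting the fixed part leaves 3.010e+09 for the shot-blast cabinet, i.e. 94.79 dB.
So the shot-blast cabinet must be reduced from 97 to 94.79 dB: IL = 2.21 dB.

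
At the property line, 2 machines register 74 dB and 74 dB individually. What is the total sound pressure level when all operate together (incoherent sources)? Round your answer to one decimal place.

77.0 dB

For uncorrelated sources the intensities add, so convert each level to linear form, sum, and take 10·log₁₀ of the total.
Σ 10^(L/10) = 10^(74/10) + 10^(74/10) = 5.024e+07.
L_total = 10·log₁₀(5.024e+07) = 77.01 dB.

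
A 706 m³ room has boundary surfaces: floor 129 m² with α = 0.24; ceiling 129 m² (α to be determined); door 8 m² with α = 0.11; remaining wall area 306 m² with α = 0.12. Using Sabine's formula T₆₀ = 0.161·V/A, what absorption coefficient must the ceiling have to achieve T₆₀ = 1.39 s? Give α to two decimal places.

0.10

A = 0.161·V/T₆₀ = 0.161·706/1.39 = 81.77 m² sabins.
Absorption from the other surfaces = 129·0.24 + 8·0.11 + 306·0.12 = 68.56 m², so the ceiling must supply 13.21 m² over 129 m².
α = 13.21/129 = 0.102.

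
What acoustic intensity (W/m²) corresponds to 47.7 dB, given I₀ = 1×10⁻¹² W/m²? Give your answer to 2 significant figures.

I = I₀·10^(L/10) = 10⁻¹² × 10^(47.7/10) = 10^(-7.230).

5.9e-08 W/m²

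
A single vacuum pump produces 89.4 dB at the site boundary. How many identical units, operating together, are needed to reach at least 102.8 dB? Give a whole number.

22

N identical sources give L₁ + 10·log₁₀ N, so require 10·log₁₀ N ≥ 102.8 − 89.4 = 13.4 dB.
N ≥ 10^(13.4/10) = 21.878, so N = 22.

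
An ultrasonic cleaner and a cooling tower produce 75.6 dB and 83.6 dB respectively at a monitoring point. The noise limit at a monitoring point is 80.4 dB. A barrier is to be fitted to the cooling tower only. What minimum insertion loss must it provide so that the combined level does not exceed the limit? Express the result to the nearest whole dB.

The untreated sources together contribute 10^(75.6/10) = 3.631e+07, i.e. 75.60 dB.
To meet 80.4 dB overall, the treated cooling tower may contribute at most 10^(80.4/10) − 3.631e+07 = 7.334e+07, i.e. 78.65 dB.
Required insertion loss = 83.6 − 78.65 = 4.95 dB.

5 dB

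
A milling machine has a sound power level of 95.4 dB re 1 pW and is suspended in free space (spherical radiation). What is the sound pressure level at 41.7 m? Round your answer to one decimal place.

L_p = L_w − 10·log₁₀(4π·r²) with r = 41.7 m.
4π·r² = 2.185e+04 m², 10·log₁₀ of that is 43.395 dB.
L_p = 95.4 − 43.395 = 52.01 dB.

52.0 dB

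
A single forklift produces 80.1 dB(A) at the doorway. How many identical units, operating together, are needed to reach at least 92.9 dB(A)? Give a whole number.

20

Need L₁ + 10·log₁₀ N ≥ 92.9, i.e. log₁₀ N ≥ 1.28.
N ≥ 10^(12.8/10) = 19.055, so N = 20.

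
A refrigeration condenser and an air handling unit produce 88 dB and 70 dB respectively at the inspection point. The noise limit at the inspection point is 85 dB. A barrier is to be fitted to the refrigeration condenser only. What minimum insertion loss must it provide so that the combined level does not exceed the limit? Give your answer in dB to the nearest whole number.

Fixed contribution from the other source: Σ 10^(L/10) = 10^(70/10) = 1.000e+07 (70.00 dB).
The limit corresponds to 10^(85/10) = 3.162e+08; subtracting the fixed part leaves 3.062e+08 for the refrigeration condenser, i.e. 84.86 dB.
Required insertion loss = 88 − 84.86 = 3.14 dB.

3 dB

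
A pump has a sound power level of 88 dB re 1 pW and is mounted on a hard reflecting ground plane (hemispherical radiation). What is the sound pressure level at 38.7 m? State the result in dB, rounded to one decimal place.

48.3 dB

L_p = L_w − 10·log₁₀(2π·r²) with r = 38.7 m.
2π·r² = 9410 m², 10·log₁₀ of that is 39.736 dB.
L_p = 88 − 39.736 = 48.26 dB.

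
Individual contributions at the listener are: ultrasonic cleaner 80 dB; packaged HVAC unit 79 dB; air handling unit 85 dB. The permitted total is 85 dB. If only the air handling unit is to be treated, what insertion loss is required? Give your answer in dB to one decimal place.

3.6 dB

Everything except the air handling unit sums to 10^(80/10) + 10^(79/10) = 1.794e+08 in linear terms, 82.54 dB.
The limit corresponds to 10^(85/10) = 3.162e+08; subtracting the fixed part leaves 1.368e+08 for the air handling unit, i.e. 81.36 dB.
So the air handling unit must be reduced from 85 to 81.36 dB: IL = 3.64 dB.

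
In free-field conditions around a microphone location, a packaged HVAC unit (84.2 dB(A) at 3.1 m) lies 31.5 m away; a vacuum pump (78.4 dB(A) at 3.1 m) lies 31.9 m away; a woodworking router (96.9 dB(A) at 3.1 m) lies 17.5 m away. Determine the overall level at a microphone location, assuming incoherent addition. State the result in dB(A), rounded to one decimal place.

82.0 dB(A)

First find each source's level at the receiver (point-source: −20·log₁₀(r/r_ref)), then combine on an intensity basis.
packaged HVAC unit: 84.2 − 20·log₁₀(31.5/3.1) = 84.2 − 20.14 = 64.06 dB(A).
vacuum pump: 78.4 − 20·log₁₀(31.9/3.1) = 78.4 − 20.25 = 58.15 dB(A).
woodworking router: 96.9 − 20·log₁₀(17.5/3.1) = 96.9 − 15.03 = 81.87 dB(A).
Σ 10^(L/10) = 1.569e+08 → L_total = 10·log₁₀(1.569e+08) = 81.96 dB(A).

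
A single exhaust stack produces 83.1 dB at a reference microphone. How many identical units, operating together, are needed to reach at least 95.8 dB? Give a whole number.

19

Need L₁ + 10·log₁₀ N ≥ 95.8, i.e. log₁₀ N ≥ 1.27.
N ≥ 10^(12.7/10) = 18.621, so N = 19.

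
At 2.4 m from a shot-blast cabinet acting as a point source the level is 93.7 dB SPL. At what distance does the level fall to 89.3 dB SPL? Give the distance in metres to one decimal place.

Point-source spreading drops the level by 20·log₁₀(r₂/r₁); inverting, r₂/r₁ = 10^(ΔL/20).
r₂ = 2.4·10^((93.7−89.3)/20) = 2.4·10^(4.4/20) = 3.98 m.

4.0 m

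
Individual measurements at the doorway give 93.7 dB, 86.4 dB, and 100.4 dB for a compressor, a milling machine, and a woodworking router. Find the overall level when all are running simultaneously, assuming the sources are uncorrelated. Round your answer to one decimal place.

For uncorrelated sources the intensities add, so convert each level to linear form, sum, and take 10·log₁₀ of the total.
Σ 10^(L/10) = 10^(93.7/10) + 10^(86.4/10) + 10^(100.4/10) = 1.375e+10.
L_total = 10·log₁₀(1.375e+10) = 101.38 dB.

101.4 dB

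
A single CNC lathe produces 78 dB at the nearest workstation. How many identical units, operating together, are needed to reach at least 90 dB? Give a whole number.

Need L₁ + 10·log₁₀ N ≥ 90, i.e. log₁₀ N ≥ 1.20.
N ≥ 10^(12.0/10) = 15.849, so N = 16.

16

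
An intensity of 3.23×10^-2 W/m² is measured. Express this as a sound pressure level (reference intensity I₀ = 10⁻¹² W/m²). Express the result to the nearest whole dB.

I/I₀ = 3.23×10^-2/10⁻¹² = 3.23×10^10, and L = 10·log₁₀(I/I₀).
L = 10·(0.5092 + 10) = 105.09 dB.

105 dB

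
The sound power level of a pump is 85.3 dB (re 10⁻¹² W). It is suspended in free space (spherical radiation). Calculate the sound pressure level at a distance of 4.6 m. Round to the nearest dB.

L_p = L_w − 10·log₁₀(4π·r²) with r = 4.6 m.
4π·r² = 265.9 m², 10·log₁₀ of that is 24.247 dB.
L_p = 85.3 − 24.247 = 61.05 dB.

61 dB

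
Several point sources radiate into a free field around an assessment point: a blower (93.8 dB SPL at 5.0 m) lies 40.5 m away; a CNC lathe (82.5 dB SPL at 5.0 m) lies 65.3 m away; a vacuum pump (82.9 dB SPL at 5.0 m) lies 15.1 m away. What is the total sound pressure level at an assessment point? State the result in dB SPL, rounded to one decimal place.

77.7 dB SPL

Propagate each source to the receiver with L = L_ref − 20·log₁₀(r/r_ref), then add intensities.
blower: 93.8 − 20·log₁₀(40.5/5.0) = 93.8 − 18.17 = 75.63 dB SPL.
CNC lathe: 82.5 − 20·log₁₀(65.3/5.0) = 82.5 − 22.32 = 60.18 dB SPL.
vacuum pump: 82.9 − 20·log₁₀(15.1/5.0) = 82.9 − 9.60 = 73.30 dB SPL.
Σ 10^(L/10) = 5.898e+07 → L_total = 10·log₁₀(5.898e+07) = 77.71 dB SPL.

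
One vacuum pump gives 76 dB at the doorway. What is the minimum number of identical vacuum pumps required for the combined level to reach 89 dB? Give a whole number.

N identical sources give L₁ + 10·log₁₀ N, so require 10·log₁₀ N ≥ 89 − 76 = 13.0 dB.
N ≥ 10^(13.0/10) = 19.953, so N = 20.

20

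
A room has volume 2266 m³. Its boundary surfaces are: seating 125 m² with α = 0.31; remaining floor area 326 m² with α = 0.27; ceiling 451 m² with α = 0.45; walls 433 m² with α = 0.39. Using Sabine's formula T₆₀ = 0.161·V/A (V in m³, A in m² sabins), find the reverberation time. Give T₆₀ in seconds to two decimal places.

0.73 s

Summing Sᵢαᵢ: 125·0.31 + 326·0.27 + 451·0.45 + 433·0.39 = 498.59 m².
T₆₀ = 0.161 × 2266 / 498.59 = 0.732 s.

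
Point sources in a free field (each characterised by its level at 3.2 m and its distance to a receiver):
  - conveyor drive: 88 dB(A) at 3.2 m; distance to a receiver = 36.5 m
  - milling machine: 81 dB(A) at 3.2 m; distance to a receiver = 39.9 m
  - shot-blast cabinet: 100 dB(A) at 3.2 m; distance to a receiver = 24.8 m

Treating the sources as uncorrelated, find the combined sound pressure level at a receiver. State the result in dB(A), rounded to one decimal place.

First find each source's level at the receiver (point-source: −20·log₁₀(r/r_ref)), then combine on an intensity basis.
conveyor drive: 88 − 20·log₁₀(36.5/3.2) = 88 − 21.14 = 66.86 dB(A).
milling machine: 81 − 20·log₁₀(39.9/3.2) = 81 − 21.92 = 59.08 dB(A).
shot-blast cabinet: 100 − 20·log₁₀(24.8/3.2) = 100 − 17.79 = 82.21 dB(A).
Σ 10^(L/10) = 1.722e+08 → L_total = 10·log₁₀(1.722e+08) = 82.36 dB(A).

82.4 dB(A)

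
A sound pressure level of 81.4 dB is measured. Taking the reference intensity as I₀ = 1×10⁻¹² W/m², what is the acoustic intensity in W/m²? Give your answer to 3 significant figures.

L = 10·log₁₀(I/I₀) ⇒ I = I₀·10^(L/10) = 10⁻¹² × 10^8.14.

0.000138 W/m²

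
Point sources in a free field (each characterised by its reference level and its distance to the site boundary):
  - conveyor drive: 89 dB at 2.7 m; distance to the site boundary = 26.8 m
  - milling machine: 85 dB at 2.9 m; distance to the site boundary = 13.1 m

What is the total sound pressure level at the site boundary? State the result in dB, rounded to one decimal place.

73.7 dB

First find each source's level at the receiver (point-source: −20·log₁₀(r/r_ref)), then combine on an intensity basis.
conveyor drive: 89 − 20·log₁₀(26.8/2.7) = 89 − 19.94 = 69.06 dB.
milling machine: 85 − 20·log₁₀(13.1/2.9) = 85 − 13.10 = 71.90 dB.
Σ 10^(L/10) = 2.356e+07 → L_total = 10·log₁₀(2.356e+07) = 73.72 dB.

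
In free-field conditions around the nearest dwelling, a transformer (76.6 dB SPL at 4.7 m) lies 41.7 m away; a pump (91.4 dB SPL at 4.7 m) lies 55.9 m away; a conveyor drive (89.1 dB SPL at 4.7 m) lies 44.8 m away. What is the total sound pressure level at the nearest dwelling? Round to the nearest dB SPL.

Apply inverse-square spreading to bring every level to the receiver, then sum 10^(L/10).
transformer: 76.6 − 20·log₁₀(41.7/4.7) = 76.6 − 18.96 = 57.64 dB SPL.
pump: 91.4 − 20·log₁₀(55.9/4.7) = 91.4 − 21.51 = 69.89 dB SPL.
conveyor drive: 89.1 − 20·log₁₀(44.8/4.7) = 89.1 − 19.58 = 69.52 dB SPL.
Σ 10^(L/10) = 1.929e+07 → L_total = 10·log₁₀(1.929e+07) = 72.85 dB SPL.

73 dB SPL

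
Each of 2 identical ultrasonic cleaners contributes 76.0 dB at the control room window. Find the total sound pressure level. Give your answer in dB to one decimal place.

L_total = L₁ + 10·log₁₀ N for N identical incoherent sources.
L_total = 76.0 + 10·log₁₀(2) = 76.0 + 3.010 = 79.01 dB.

79.0 dB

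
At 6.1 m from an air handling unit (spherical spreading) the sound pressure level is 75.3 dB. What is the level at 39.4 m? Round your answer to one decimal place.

Spherical spreading from a point source gives a 20·log₁₀(r₂/r₁) drop.
L₂ = 75.3 − 20·log₁₀(39.4/6.1) = 75.3 − 16.203 = 59.10 dB.

59.1 dB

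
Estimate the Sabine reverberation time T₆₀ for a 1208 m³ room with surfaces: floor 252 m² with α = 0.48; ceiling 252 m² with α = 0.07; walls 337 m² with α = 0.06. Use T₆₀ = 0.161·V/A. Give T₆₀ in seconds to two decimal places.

1.22 s

Summing Sᵢαᵢ: 252·0.48 + 252·0.07 + 337·0.06 = 158.82 m².
T₆₀ = 0.161 × 1208 / 158.82 = 1.225 s.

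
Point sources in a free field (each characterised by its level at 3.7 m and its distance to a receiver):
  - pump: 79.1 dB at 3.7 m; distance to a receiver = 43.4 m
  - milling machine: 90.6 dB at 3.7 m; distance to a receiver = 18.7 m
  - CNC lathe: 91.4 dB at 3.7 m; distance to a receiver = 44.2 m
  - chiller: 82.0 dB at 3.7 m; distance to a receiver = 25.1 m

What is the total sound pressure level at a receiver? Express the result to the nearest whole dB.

Apply inverse-square spreading to bring every level to the receiver, then sum 10^(L/10).
pump: 79.1 − 20·log₁₀(43.4/3.7) = 79.1 − 21.39 = 57.71 dB.
milling machine: 90.6 − 20·log₁₀(18.7/3.7) = 90.6 − 14.07 = 76.53 dB.
CNC lathe: 91.4 − 20·log₁₀(44.2/3.7) = 91.4 − 21.54 = 69.86 dB.
chiller: 82.0 − 20·log₁₀(25.1/3.7) = 82.0 − 16.63 = 65.37 dB.
Σ 10^(L/10) = 5.866e+07 → L_total = 10·log₁₀(5.866e+07) = 77.68 dB.

78 dB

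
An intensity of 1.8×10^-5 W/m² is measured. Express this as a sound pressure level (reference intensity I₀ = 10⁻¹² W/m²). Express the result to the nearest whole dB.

Dividing by I₀ shifts the exponent by 12: I/I₀ = 1.8×10^7.
L = 10·(0.2553 + 7) = 72.55 dB.

73 dB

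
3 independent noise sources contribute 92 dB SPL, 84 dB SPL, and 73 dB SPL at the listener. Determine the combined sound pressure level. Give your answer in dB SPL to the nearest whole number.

93 dB SPL

For uncorrelated sources the intensities add, so convert each level to linear form, sum, and take 10·log₁₀ of the total.
Σ 10^(L/10) = 10^(92/10) + 10^(84/10) + 10^(73/10) = 1.856e+09.
L_total = 10·log₁₀(1.856e+09) = 92.69 dB SPL.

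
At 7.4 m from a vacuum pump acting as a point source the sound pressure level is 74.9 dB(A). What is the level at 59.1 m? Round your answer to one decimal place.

56.9 dB(A)

Spherical spreading from a point source gives a 20·log₁₀(r₂/r₁) drop.
L₂ = 74.9 − 20·log₁₀(59.1/7.4) = 74.9 − 18.047 = 56.85 dB(A).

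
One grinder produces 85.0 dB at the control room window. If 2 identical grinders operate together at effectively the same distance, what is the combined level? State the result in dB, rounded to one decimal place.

88.0 dB

L_total = L₁ + 10·log₁₀ N for N identical incoherent sources.
L_total = 85.0 + 10·log₁₀(2) = 85.0 + 3.010 = 88.01 dB.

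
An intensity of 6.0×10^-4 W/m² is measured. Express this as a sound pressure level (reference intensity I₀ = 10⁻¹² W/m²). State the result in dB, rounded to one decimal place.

87.8 dB

Dividing by I₀ shifts the exponent by 12: I/I₀ = 6.0×10^8.
L = 10·(0.7782 + 8) = 87.78 dB.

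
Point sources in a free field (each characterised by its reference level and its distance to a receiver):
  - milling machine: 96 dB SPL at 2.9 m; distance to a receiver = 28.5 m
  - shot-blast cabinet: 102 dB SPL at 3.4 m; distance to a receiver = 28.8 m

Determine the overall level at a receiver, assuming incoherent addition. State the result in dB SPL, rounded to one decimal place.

84.2 dB SPL

First find each source's level at the receiver (point-source: −20·log₁₀(r/r_ref)), then combine on an intensity basis.
milling machine: 96 − 20·log₁₀(28.5/2.9) = 96 − 19.85 = 76.15 dB SPL.
shot-blast cabinet: 102 − 20·log₁₀(28.8/3.4) = 102 − 18.56 = 83.44 dB SPL.
Σ 10^(L/10) = 2.621e+08 → L_total = 10·log₁₀(2.621e+08) = 84.18 dB SPL.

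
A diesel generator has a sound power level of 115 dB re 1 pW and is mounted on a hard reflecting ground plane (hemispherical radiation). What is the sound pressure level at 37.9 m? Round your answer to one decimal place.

L_p = L_w − 10·log₁₀(2π·r²) with r = 37.9 m.
2π·r² = 9025 m², 10·log₁₀ of that is 39.555 dB.
L_p = 115 − 39.555 = 75.45 dB.

75.4 dB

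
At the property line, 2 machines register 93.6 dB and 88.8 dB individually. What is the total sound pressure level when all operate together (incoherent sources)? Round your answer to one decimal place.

94.8 dB

Incoherent sources combine by intensity addition: L_total = 10·log₁₀(Σ 10^(L_i/10)).
Σ 10^(L/10) = 10^(93.6/10) + 10^(88.8/10) = 3.049e+09.
L_total = 10·log₁₀(3.049e+09) = 94.84 dB.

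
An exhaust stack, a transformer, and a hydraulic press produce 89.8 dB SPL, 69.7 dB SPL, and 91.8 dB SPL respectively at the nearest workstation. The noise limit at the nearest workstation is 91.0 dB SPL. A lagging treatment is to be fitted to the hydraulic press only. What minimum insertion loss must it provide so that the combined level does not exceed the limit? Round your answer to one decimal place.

7.1 dB

The untreated sources together contribute 10^(89.8/10) + 10^(69.7/10) = 9.643e+08, i.e. 89.84 dB SPL.
To meet 91.0 dB SPL overall, the treated hydraulic press may contribute at most 10^(91.0/10) − 9.643e+08 = 2.946e+08, i.e. 84.69 dB SPL.
So the hydraulic press must be reduced from 91.8 to 84.69 dB SPL: IL = 7.11 dB.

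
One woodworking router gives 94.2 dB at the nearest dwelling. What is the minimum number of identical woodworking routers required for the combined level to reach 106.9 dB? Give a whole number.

19

Need L₁ + 10·log₁₀ N ≥ 106.9, i.e. log₁₀ N ≥ 1.27.
N ≥ 10^(12.7/10) = 18.621, so N = 19.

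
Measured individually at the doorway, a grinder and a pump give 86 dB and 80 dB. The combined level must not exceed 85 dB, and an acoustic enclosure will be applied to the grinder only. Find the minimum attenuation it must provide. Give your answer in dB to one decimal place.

Fixed contribution from the other source: Σ 10^(L/10) = 10^(80/10) = 1.000e+08 (80.00 dB).
To meet 85 dB overall, the treated grinder may contribute at most 10^(85/10) − 1.000e+08 = 2.162e+08, i.e. 83.35 dB.
Required insertion loss = 86 − 83.35 = 2.65 dB.

2.7 dB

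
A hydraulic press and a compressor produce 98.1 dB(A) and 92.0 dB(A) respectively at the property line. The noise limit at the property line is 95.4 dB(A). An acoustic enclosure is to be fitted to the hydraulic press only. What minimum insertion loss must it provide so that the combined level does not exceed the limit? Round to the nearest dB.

5 dB

Fixed contribution from the other source: Σ 10^(L/10) = 10^(92.0/10) = 1.585e+09 (92.00 dB(A)).
The limit corresponds to 10^(95.4/10) = 3.467e+09; subtracting the fixed part leaves 1.882e+09 for the hydraulic press, i.e. 92.75 dB(A).
So the hydraulic press must be reduced from 98.1 to 92.75 dB(A): IL = 5.35 dB.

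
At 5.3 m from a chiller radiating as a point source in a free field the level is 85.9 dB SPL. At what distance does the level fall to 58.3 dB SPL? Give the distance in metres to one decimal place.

127.1 m

For a point source L₁ − L₂ = 20·log₁₀(r₂/r₁), so r₂ = r₁·10^((L₁−L₂)/20).
r₂ = 5.3·10^((85.9−58.3)/20) = 5.3·10^(27.6/20) = 127.14 m.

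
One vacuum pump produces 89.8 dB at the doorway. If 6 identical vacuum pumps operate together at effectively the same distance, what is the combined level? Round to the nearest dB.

98 dB

L_total = L₁ + 10·log₁₀ N for N identical incoherent sources.
L_total = 89.8 + 10·log₁₀(6) = 89.8 + 7.782 = 97.58 dB.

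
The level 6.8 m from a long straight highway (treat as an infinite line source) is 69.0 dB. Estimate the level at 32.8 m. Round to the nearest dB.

Line-source attenuation: ΔL = 10·log₁₀(r₂/r₁) = 10·log₁₀(32.8/6.8) = 6.834 dB.
L₂ = 69.0 − 10·log₁₀(32.8/6.8) = 69.0 − 6.834 = 62.17 dB.

62 dB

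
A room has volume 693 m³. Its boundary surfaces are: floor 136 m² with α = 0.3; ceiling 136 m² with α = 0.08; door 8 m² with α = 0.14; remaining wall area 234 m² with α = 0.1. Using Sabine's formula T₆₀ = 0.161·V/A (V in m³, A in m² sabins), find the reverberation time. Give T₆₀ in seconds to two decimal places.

A = Σ Sᵢαᵢ = 136·0.3 + 136·0.08 + 8·0.14 + 234·0.1 = 76.20 m².
T₆₀ = 0.161 × 693 / 76.20 = 1.464 s.

1.46 s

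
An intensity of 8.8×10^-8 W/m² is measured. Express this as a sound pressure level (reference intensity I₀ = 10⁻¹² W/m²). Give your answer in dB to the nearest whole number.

L = 10·log₁₀(I/I₀) = 10·log₁₀(8.8×10^-8/10⁻¹²) = 10·log₁₀(8.8×10^4).
L = 10·(0.9445 + 4) = 49.44 dB.

49 dB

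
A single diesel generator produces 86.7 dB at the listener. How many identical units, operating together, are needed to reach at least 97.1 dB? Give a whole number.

The shortfall is 97.1 − 86.7 = 10.4 dB, and N units add 10·log₁₀ N, so need 10·log₁₀ N ≥ 10.4.
N ≥ 10^(10.4/10) = 10.965, so N = 11.

11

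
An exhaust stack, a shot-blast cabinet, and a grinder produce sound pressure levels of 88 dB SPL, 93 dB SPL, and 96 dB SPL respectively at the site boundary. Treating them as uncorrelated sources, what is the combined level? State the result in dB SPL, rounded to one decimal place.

Incoherent sources combine by intensity addition: L_total = 10·log₁₀(Σ 10^(L_i/10)).
Σ 10^(L/10) = 10^(88/10) + 10^(93/10) + 10^(96/10) = 6.607e+09.
L_total = 10·log₁₀(6.607e+09) = 98.20 dB SPL.

98.2 dB SPL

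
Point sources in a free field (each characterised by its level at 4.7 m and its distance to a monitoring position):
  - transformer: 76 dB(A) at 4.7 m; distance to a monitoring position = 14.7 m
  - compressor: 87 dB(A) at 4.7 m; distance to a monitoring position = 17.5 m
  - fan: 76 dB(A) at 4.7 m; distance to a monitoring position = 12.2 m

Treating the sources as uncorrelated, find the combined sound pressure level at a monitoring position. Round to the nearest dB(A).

First find each source's level at the receiver (point-source: −20·log₁₀(r/r_ref)), then combine on an intensity basis.
transformer: 76 − 20·log₁₀(14.7/4.7) = 76 − 9.90 = 66.10 dB(A).
compressor: 87 − 20·log₁₀(17.5/4.7) = 87 − 11.42 = 75.58 dB(A).
fan: 76 − 20·log₁₀(12.2/4.7) = 76 − 8.29 = 67.71 dB(A).
Σ 10^(L/10) = 4.613e+07 → L_total = 10·log₁₀(4.613e+07) = 76.64 dB(A).

77 dB(A)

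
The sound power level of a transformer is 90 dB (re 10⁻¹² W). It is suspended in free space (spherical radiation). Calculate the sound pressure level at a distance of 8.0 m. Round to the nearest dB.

61 dB

Free-field spherical radiation: L_p = L_w − 10·log₁₀(4π·r²), r = 8.0 m.
4π·r² = 804.2 m², 10·log₁₀ of that is 29.054 dB.
L_p = 90 − 29.054 = 60.95 dB.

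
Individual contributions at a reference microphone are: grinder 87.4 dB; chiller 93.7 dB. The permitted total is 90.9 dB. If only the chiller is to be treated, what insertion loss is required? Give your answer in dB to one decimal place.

The untreated sources together contribute 10^(87.4/10) = 5.495e+08, i.e. 87.40 dB.
To meet 90.9 dB overall, the treated chiller may contribute at most 10^(90.9/10) − 5.495e+08 = 6.807e+08, i.e. 88.33 dB.
Required insertion loss = 93.7 − 88.33 = 5.37 dB.

5.4 dB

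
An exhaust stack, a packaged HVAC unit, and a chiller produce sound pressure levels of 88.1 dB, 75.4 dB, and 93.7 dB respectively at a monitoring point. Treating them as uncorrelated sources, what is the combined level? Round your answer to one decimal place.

94.8 dB

For uncorrelated sources the intensities add, so convert each level to linear form, sum, and take 10·log₁₀ of the total.
Σ 10^(L/10) = 10^(88.1/10) + 10^(75.4/10) + 10^(93.7/10) = 3.025e+09.
L_total = 10·log₁₀(3.025e+09) = 94.81 dB.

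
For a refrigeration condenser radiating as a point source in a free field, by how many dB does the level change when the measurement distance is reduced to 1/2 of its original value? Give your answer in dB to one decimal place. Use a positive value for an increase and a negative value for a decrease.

Point-source spreading: ΔL = −20·log₁₀(r₂/r₁).
ΔL = −20·log₁₀(0.5) = +6.02 dB.

+6.0 dB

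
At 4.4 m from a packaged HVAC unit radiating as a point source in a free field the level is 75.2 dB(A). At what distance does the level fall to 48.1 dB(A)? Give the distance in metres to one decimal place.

For a point source L₁ − L₂ = 20·log₁₀(r₂/r₁), so r₂ = r₁·10^((L₁−L₂)/20).
r₂ = 4.4·10^((75.2−48.1)/20) = 4.4·10^(27.1/20) = 99.64 m.

99.6 m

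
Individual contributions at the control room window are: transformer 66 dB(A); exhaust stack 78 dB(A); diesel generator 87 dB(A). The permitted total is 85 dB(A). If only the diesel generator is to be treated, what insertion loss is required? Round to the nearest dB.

3 dB

The untreated sources together contribute 10^(66/10) + 10^(78/10) = 6.708e+07, i.e. 78.27 dB(A).
To meet 85 dB(A) overall, the treated diesel generator may contribute at most 10^(85/10) − 6.708e+07 = 2.492e+08, i.e. 83.96 dB(A).
Required insertion loss = 87 − 83.96 = 3.04 dB.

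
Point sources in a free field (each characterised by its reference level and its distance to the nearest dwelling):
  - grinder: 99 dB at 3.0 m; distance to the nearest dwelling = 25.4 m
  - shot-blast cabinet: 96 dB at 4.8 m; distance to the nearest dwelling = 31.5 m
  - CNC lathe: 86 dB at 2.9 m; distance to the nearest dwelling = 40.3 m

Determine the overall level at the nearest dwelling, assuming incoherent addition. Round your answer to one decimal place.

83.1 dB

First find each source's level at the receiver (point-source: −20·log₁₀(r/r_ref)), then combine on an intensity basis.
grinder: 99 − 20·log₁₀(25.4/3.0) = 99 − 18.55 = 80.45 dB.
shot-blast cabinet: 96 − 20·log₁₀(31.5/4.8) = 96 − 16.34 = 79.66 dB.
CNC lathe: 86 − 20·log₁₀(40.3/2.9) = 86 − 22.86 = 63.14 dB.
Σ 10^(L/10) = 2.053e+08 → L_total = 10·log₁₀(2.053e+08) = 83.12 dB.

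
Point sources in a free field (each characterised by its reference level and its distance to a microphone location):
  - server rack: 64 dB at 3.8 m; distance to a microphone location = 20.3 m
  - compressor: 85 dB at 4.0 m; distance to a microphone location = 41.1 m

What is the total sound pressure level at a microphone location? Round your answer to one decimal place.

Propagate each source to the receiver with L = L_ref − 20·log₁₀(r/r_ref), then add intensities.
server rack: 64 − 20·log₁₀(20.3/3.8) = 64 − 14.55 = 49.45 dB.
compressor: 85 − 20·log₁₀(41.1/4.0) = 85 − 20.24 = 64.76 dB.
Σ 10^(L/10) = 3.083e+06 → L_total = 10·log₁₀(3.083e+06) = 64.89 dB.

64.9 dB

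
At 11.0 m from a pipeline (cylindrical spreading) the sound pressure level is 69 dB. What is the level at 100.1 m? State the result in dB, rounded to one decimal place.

59.4 dB

For a line source, L₂ = L₁ − 10·log₁₀(r₂/r₁).
L₂ = 69 − 10·log₁₀(100.1/11.0) = 69 − 9.590 = 59.41 dB.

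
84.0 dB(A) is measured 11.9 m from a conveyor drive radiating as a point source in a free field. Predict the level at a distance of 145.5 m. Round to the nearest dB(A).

Point-source attenuation: ΔL = 20·log₁₀(r₂/r₁) = 20·log₁₀(145.5/11.9) = 21.746 dB.
L₂ = 84.0 − 20·log₁₀(145.5/11.9) = 84.0 − 21.746 = 62.25 dB(A).

62 dB(A)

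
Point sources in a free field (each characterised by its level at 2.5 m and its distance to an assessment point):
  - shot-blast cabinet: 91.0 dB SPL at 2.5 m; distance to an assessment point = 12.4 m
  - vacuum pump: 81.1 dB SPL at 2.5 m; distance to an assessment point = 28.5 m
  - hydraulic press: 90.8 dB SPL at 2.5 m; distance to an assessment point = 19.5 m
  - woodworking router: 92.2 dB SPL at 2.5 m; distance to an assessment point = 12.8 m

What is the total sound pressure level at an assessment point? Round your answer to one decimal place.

Apply inverse-square spreading to bring every level to the receiver, then sum 10^(L/10).
shot-blast cabinet: 91.0 − 20·log₁₀(12.4/2.5) = 91.0 − 13.91 = 77.09 dB SPL.
vacuum pump: 81.1 − 20·log₁₀(28.5/2.5) = 81.1 − 21.14 = 59.96 dB SPL.
hydraulic press: 90.8 − 20·log₁₀(19.5/2.5) = 90.8 − 17.84 = 72.96 dB SPL.
woodworking router: 92.2 − 20·log₁₀(12.8/2.5) = 92.2 − 14.19 = 78.01 dB SPL.
Σ 10^(L/10) = 1.352e+08 → L_total = 10·log₁₀(1.352e+08) = 81.31 dB SPL.

81.3 dB SPL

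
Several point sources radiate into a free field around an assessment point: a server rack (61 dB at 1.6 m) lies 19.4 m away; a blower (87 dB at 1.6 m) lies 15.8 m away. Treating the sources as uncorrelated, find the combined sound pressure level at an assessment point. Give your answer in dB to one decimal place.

First find each source's level at the receiver (point-source: −20·log₁₀(r/r_ref)), then combine on an intensity basis.
server rack: 61 − 20·log₁₀(19.4/1.6) = 61 − 21.67 = 39.33 dB.
blower: 87 − 20·log₁₀(15.8/1.6) = 87 − 19.89 = 67.11 dB.
Σ 10^(L/10) = 5.148e+06 → L_total = 10·log₁₀(5.148e+06) = 67.12 dB.

67.1 dB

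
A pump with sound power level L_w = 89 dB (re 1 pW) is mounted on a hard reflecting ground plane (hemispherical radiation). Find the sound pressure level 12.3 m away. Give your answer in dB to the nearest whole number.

59 dB

The power spreads over a hemisphere of area 2π·r², so L_p = L_w − 10·log₁₀(2π·r²).
2π·r² = 950.6 m², 10·log₁₀ of that is 29.780 dB.
L_p = 89 − 29.780 = 59.22 dB.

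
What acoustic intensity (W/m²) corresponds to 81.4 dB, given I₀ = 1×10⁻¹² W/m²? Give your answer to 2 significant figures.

L = 10·log₁₀(I/I₀) ⇒ I = I₀·10^(L/10) = 10⁻¹² × 10^8.14.

0.00014 W/m²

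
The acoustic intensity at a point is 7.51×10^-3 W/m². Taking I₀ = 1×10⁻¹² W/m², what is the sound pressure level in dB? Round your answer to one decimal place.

98.8 dB

I/I₀ = 7.51×10^-3/10⁻¹² = 7.51×10^9, and L = 10·log₁₀(I/I₀).
L = 10·(0.8756 + 9) = 98.76 dB.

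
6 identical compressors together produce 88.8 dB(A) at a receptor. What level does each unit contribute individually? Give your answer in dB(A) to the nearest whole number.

For N identical incoherent sources L_total = L₁ + 10·log₁₀ N, so L₁ = 88.8 − 10·log₁₀(6) = 88.8 − 7.782.

81 dB(A)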